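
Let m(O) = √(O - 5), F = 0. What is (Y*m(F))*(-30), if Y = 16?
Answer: -480*I*√5 ≈ -1073.3*I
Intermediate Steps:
m(O) = √(-5 + O)
(Y*m(F))*(-30) = (16*√(-5 + 0))*(-30) = (16*√(-5))*(-30) = (16*(I*√5))*(-30) = (16*I*√5)*(-30) = -480*I*√5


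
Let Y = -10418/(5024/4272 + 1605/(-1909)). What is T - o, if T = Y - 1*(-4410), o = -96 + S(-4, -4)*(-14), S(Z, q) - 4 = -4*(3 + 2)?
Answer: -4578330592/170891 ≈ -26791.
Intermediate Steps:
S(Z, q) = -16 (S(Z, q) = 4 - 4*(3 + 2) = 4 - 4*5 = 4 - 20 = -16)
o = 128 (o = -96 - 16*(-14) = -96 + 224 = 128)
Y = -5310085854/170891 (Y = -10418/(5024*(1/4272) + 1605*(-1/1909)) = -10418/(314/267 - 1605/1909) = -10418/170891/509703 = -10418*509703/170891 = -5310085854/170891 ≈ -31073.)
T = -4556456544/170891 (T = -5310085854/170891 - 1*(-4410) = -5310085854/170891 + 4410 = -4556456544/170891 ≈ -26663.)
T - o = -4556456544/170891 - 1*128 = -4556456544/170891 - 128 = -4578330592/170891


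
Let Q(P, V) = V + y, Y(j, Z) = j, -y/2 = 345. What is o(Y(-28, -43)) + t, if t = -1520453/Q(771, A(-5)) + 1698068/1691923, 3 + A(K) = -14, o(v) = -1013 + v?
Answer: 1328456602194/1196189561 ≈ 1110.6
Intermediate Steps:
y = -690 (y = -2*345 = -690)
A(K) = -17 (A(K) = -3 - 14 = -17)
Q(P, V) = -690 + V (Q(P, V) = V - 690 = -690 + V)
t = 2573689935195/1196189561 (t = -1520453/(-690 - 17) + 1698068/1691923 = -1520453/(-707) + 1698068*(1/1691923) = -1520453*(-1/707) + 1698068/1691923 = 1520453/707 + 1698068/1691923 = 2573689935195/1196189561 ≈ 2151.6)
o(Y(-28, -43)) + t = (-1013 - 28) + 2573689935195/1196189561 = -1041 + 2573689935195/1196189561 = 1328456602194/1196189561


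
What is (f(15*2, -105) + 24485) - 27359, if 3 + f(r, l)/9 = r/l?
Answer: -20325/7 ≈ -2903.6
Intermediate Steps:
f(r, l) = -27 + 9*r/l (f(r, l) = -27 + 9*(r/l) = -27 + 9*r/l)
(f(15*2, -105) + 24485) - 27359 = ((-27 + 9*(15*2)/(-105)) + 24485) - 27359 = ((-27 + 9*30*(-1/105)) + 24485) - 27359 = ((-27 - 18/7) + 24485) - 27359 = (-207/7 + 24485) - 27359 = 171188/7 - 27359 = -20325/7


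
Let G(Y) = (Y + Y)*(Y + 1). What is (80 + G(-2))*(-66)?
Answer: -5544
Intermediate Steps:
G(Y) = 2*Y*(1 + Y) (G(Y) = (2*Y)*(1 + Y) = 2*Y*(1 + Y))
(80 + G(-2))*(-66) = (80 + 2*(-2)*(1 - 2))*(-66) = (80 + 2*(-2)*(-1))*(-66) = (80 + 4)*(-66) = 84*(-66) = -5544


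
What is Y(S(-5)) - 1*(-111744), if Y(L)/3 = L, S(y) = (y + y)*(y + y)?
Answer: 112044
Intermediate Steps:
S(y) = 4*y² (S(y) = (2*y)*(2*y) = 4*y²)
Y(L) = 3*L
Y(S(-5)) - 1*(-111744) = 3*(4*(-5)²) - 1*(-111744) = 3*(4*25) + 111744 = 3*100 + 111744 = 300 + 111744 = 112044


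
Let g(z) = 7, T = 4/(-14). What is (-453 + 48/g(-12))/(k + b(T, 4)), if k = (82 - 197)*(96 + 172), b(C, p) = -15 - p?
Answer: 3123/215873 ≈ 0.014467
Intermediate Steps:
T = -2/7 (T = 4*(-1/14) = -2/7 ≈ -0.28571)
k = -30820 (k = -115*268 = -30820)
(-453 + 48/g(-12))/(k + b(T, 4)) = (-453 + 48/7)/(-30820 + (-15 - 1*4)) = (-453 + 48*(⅐))/(-30820 + (-15 - 4)) = (-453 + 48/7)/(-30820 - 19) = -3123/7/(-30839) = -3123/7*(-1/30839) = 3123/215873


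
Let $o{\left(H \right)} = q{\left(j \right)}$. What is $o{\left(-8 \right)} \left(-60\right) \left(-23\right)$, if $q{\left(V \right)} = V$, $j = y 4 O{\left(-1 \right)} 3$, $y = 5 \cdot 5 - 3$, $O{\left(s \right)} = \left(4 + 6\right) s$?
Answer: $-3643200$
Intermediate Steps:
$O{\left(s \right)} = 10 s$
$y = 22$ ($y = 25 - 3 = 22$)
$j = -2640$ ($j = 22 \cdot 4 \cdot 10 \left(-1\right) 3 = 88 \left(-10\right) 3 = \left(-880\right) 3 = -2640$)
$o{\left(H \right)} = -2640$
$o{\left(-8 \right)} \left(-60\right) \left(-23\right) = \left(-2640\right) \left(-60\right) \left(-23\right) = 158400 \left(-23\right) = -3643200$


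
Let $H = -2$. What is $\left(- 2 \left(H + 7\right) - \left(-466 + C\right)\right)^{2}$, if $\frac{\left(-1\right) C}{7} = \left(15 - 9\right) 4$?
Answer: $389376$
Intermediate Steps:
$C = -168$ ($C = - 7 \left(15 - 9\right) 4 = - 7 \cdot 6 \cdot 4 = \left(-7\right) 24 = -168$)
$\left(- 2 \left(H + 7\right) - \left(-466 + C\right)\right)^{2} = \left(- 2 \left(-2 + 7\right) + \left(466 - -168\right)\right)^{2} = \left(\left(-2\right) 5 + \left(466 + 168\right)\right)^{2} = \left(-10 + 634\right)^{2} = 624^{2} = 389376$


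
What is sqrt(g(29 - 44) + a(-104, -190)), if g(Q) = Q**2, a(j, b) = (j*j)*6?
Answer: 7*sqrt(1329) ≈ 255.19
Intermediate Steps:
a(j, b) = 6*j**2 (a(j, b) = j**2*6 = 6*j**2)
sqrt(g(29 - 44) + a(-104, -190)) = sqrt((29 - 44)**2 + 6*(-104)**2) = sqrt((-15)**2 + 6*10816) = sqrt(225 + 64896) = sqrt(65121) = 7*sqrt(1329)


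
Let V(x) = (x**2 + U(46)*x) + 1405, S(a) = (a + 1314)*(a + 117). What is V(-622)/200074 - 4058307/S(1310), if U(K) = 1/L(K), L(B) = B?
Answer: 7382029668007/8615416925248 ≈ 0.85684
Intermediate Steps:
U(K) = 1/K
S(a) = (117 + a)*(1314 + a) (S(a) = (1314 + a)*(117 + a) = (117 + a)*(1314 + a))
V(x) = 1405 + x**2 + x/46 (V(x) = (x**2 + x/46) + 1405 = 1405 + x**2 + x/46)
V(-622)/200074 - 4058307/S(1310) = (1405 + (-622)**2 + (1/46)*(-622))/200074 - 4058307/(153738 + 1310**2 + 1431*1310) = (1405 + 386884 - 311/23)*(1/200074) - 4058307/(153738 + 1716100 + 1874610) = (8930336/23)*(1/200074) - 4058307/3744448 = 4465168/2300851 - 4058307*1/3744448 = 4465168/2300851 - 4058307/3744448 = 7382029668007/8615416925248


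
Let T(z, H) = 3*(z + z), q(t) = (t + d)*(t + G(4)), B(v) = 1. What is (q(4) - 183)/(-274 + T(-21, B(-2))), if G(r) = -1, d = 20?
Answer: 111/400 ≈ 0.27750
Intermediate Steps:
q(t) = (-1 + t)*(20 + t) (q(t) = (t + 20)*(t - 1) = (20 + t)*(-1 + t) = (-1 + t)*(20 + t))
T(z, H) = 6*z (T(z, H) = 3*(2*z) = 6*z)
(q(4) - 183)/(-274 + T(-21, B(-2))) = ((-20 + 4² + 19*4) - 183)/(-274 + 6*(-21)) = ((-20 + 16 + 76) - 183)/(-274 - 126) = (72 - 183)/(-400) = -111*(-1/400) = 111/400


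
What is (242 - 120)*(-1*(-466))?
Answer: 56852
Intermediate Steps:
(242 - 120)*(-1*(-466)) = 122*466 = 56852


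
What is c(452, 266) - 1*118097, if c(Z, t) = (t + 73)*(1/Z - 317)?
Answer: -902237/4 ≈ -2.2556e+5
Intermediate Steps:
c(Z, t) = (-317 + 1/Z)*(73 + t) (c(Z, t) = (73 + t)*(-317 + 1/Z) = (-317 + 1/Z)*(73 + t))
c(452, 266) - 1*118097 = (73 + 266 - 317*452*(73 + 266))/452 - 1*118097 = (73 + 266 - 317*452*339)/452 - 118097 = (73 + 266 - 48573276)/452 - 118097 = (1/452)*(-48572937) - 118097 = -429849/4 - 118097 = -902237/4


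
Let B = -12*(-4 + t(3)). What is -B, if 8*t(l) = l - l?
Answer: -48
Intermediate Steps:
t(l) = 0 (t(l) = (l - l)/8 = (⅛)*0 = 0)
B = 48 (B = -12*(-4 + 0) = -12*(-4) = 48)
-B = -1*48 = -48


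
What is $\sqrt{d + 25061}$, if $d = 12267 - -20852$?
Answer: $2 \sqrt{14545} \approx 241.21$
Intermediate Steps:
$d = 33119$ ($d = 12267 + 20852 = 33119$)
$\sqrt{d + 25061} = \sqrt{33119 + 25061} = \sqrt{58180} = 2 \sqrt{14545}$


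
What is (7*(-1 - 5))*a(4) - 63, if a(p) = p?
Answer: -231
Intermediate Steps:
(7*(-1 - 5))*a(4) - 63 = (7*(-1 - 5))*4 - 63 = (7*(-6))*4 - 63 = -42*4 - 63 = -168 - 63 = -231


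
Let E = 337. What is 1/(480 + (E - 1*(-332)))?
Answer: 1/1149 ≈ 0.00087032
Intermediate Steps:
1/(480 + (E - 1*(-332))) = 1/(480 + (337 - 1*(-332))) = 1/(480 + (337 + 332)) = 1/(480 + 669) = 1/1149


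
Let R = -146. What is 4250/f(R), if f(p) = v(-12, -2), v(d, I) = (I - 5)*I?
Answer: 2125/7 ≈ 303.57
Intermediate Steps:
v(d, I) = I*(-5 + I) (v(d, I) = (-5 + I)*I = I*(-5 + I))
f(p) = 14 (f(p) = -2*(-5 - 2) = -2*(-7) = 14)
4250/f(R) = 4250/14 = 4250*(1/14) = 2125/7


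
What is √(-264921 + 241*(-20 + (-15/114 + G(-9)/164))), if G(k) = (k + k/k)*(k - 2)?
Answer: I*√654522666106/1558 ≈ 519.27*I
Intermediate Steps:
G(k) = (1 + k)*(-2 + k) (G(k) = (k + 1)*(-2 + k) = (1 + k)*(-2 + k))
√(-264921 + 241*(-20 + (-15/114 + G(-9)/164))) = √(-264921 + 241*(-20 + (-15/114 + (-2 + (-9)² - 1*(-9))/164))) = √(-264921 + 241*(-20 + (-15*1/114 + (-2 + 81 + 9)*(1/164)))) = √(-264921 + 241*(-20 + (-5/38 + 88*(1/164)))) = √(-264921 + 241*(-20 + (-5/38 + 22/41))) = √(-264921 + 241*(-20 + 631/1558)) = √(-264921 + 241*(-30529/1558)) = √(-264921 - 7357489/1558) = √(-420104407/1558) = I*√654522666106/1558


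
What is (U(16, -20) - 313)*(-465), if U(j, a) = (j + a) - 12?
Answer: 152985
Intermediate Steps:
U(j, a) = -12 + a + j (U(j, a) = (a + j) - 12 = -12 + a + j)
(U(16, -20) - 313)*(-465) = ((-12 - 20 + 16) - 313)*(-465) = (-16 - 313)*(-465) = -329*(-465) = 152985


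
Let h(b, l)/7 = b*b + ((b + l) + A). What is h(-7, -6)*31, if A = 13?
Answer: 10633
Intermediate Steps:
h(b, l) = 91 + 7*b + 7*l + 7*b² (h(b, l) = 7*(b*b + ((b + l) + 13)) = 7*(b² + (13 + b + l)) = 7*(13 + b + l + b²) = 91 + 7*b + 7*l + 7*b²)
h(-7, -6)*31 = (91 + 7*(-7) + 7*(-6) + 7*(-7)²)*31 = (91 - 49 - 42 + 7*49)*31 = (91 - 49 - 42 + 343)*31 = 343*31 = 10633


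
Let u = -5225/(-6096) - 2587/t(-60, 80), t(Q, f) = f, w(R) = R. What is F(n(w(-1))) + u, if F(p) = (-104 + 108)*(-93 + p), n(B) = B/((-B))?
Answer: -6210001/15240 ≈ -407.48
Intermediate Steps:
n(B) = -1 (n(B) = B*(-1/B) = -1)
u = -479761/15240 (u = -5225/(-6096) - 2587/80 = -5225*(-1/6096) - 2587*1/80 = 5225/6096 - 2587/80 = -479761/15240 ≈ -31.480)
F(p) = -372 + 4*p (F(p) = 4*(-93 + p) = -372 + 4*p)
F(n(w(-1))) + u = (-372 + 4*(-1)) - 479761/15240 = (-372 - 4) - 479761/15240 = -376 - 479761/15240 = -6210001/15240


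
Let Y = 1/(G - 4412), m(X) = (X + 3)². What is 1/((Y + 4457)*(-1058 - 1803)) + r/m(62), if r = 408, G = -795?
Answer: 27089928654649/280527062534550 ≈ 0.096568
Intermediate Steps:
m(X) = (3 + X)²
Y = -1/5207 (Y = 1/(-795 - 4412) = 1/(-5207) = -1/5207 ≈ -0.00019205)
1/((Y + 4457)*(-1058 - 1803)) + r/m(62) = 1/((-1/5207 + 4457)*(-1058 - 1803)) + 408/((3 + 62)²) = 1/((23207598/5207)*(-2861)) + 408/(65²) = (5207/23207598)*(-1/2861) + 408/4225 = -5207/66396937878 + 408*(1/4225) = -5207/66396937878 + 408/4225 = 27089928654649/280527062534550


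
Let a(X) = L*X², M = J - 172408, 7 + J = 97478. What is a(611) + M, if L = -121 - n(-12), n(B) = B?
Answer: -40766926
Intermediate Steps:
J = 97471 (J = -7 + 97478 = 97471)
L = -109 (L = -121 - 1*(-12) = -121 + 12 = -109)
M = -74937 (M = 97471 - 172408 = -74937)
a(X) = -109*X²
a(611) + M = -109*611² - 74937 = -109*373321 - 74937 = -40691989 - 74937 = -40766926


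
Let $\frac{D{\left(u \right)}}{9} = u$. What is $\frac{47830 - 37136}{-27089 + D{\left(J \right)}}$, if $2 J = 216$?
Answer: $- \frac{10694}{26117} \approx -0.40946$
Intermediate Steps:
$J = 108$ ($J = \frac{1}{2} \cdot 216 = 108$)
$D{\left(u \right)} = 9 u$
$\frac{47830 - 37136}{-27089 + D{\left(J \right)}} = \frac{47830 - 37136}{-27089 + 9 \cdot 108} = \frac{10694}{-27089 + 972} = \frac{10694}{-26117} = 10694 \left(- \frac{1}{26117}\right) = - \frac{10694}{26117}$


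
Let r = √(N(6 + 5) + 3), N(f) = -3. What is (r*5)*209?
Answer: 0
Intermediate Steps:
r = 0 (r = √(-3 + 3) = √0 = 0)
(r*5)*209 = (0*5)*209 = 0*209 = 0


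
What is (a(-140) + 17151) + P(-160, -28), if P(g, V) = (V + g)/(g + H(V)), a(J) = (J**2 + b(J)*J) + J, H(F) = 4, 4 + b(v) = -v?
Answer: 685316/39 ≈ 17572.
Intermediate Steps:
b(v) = -4 - v
a(J) = J + J**2 + J*(-4 - J) (a(J) = (J**2 + (-4 - J)*J) + J = (J**2 + J*(-4 - J)) + J = J + J**2 + J*(-4 - J))
P(g, V) = (V + g)/(4 + g) (P(g, V) = (V + g)/(g + 4) = (V + g)/(4 + g))
(a(-140) + 17151) + P(-160, -28) = (-3*(-140) + 17151) + (-28 - 160)/(4 - 160) = (420 + 17151) - 188/(-156) = 17571 - 1/156*(-188) = 17571 + 47/39 = 685316/39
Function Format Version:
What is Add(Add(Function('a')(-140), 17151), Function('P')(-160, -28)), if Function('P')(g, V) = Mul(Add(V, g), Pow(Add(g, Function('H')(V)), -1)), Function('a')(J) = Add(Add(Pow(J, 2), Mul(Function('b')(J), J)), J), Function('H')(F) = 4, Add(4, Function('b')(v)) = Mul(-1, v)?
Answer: Rational(685316, 39) ≈ 17572.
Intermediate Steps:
Function('b')(v) = Add(-4, Mul(-1, v))
Function('a')(J) = Add(J, Pow(J, 2), Mul(J, Add(-4, Mul(-1, J)))) (Function('a')(J) = Add(Add(Pow(J, 2), Mul(Add(-4, Mul(-1, J)), J)), J) = Add(Add(Pow(J, 2), Mul(J, Add(-4, Mul(-1, J)))), J) = Add(J, Pow(J, 2), Mul(J, Add(-4, Mul(-1, J)))))
Function('P')(g, V) = Mul(Pow(Add(4, g), -1), Add(V, g)) (Function('P')(g, V) = Mul(Add(V, g), Pow(Add(g, 4), -1)) = Mul(Add(V, g), Pow(Add(4, g), -1)) = Mul(Pow(Add(4, g), -1), Add(V, g)))
Add(Add(Function('a')(-140), 17151), Function('P')(-160, -28)) = Add(Add(Mul(-3, -140), 17151), Mul(Pow(Add(4, -160), -1), Add(-28, -160))) = Add(Add(420, 17151), Mul(Pow(-156, -1), -188)) = Add(17571, Mul(Rational(-1, 156), -188)) = Add(17571, Rational(47, 39)) = Rational(685316, 39)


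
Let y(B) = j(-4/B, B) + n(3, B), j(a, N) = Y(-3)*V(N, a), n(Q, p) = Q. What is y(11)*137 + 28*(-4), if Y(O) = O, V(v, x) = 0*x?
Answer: 299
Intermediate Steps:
V(v, x) = 0
j(a, N) = 0 (j(a, N) = -3*0 = 0)
y(B) = 3 (y(B) = 0 + 3 = 3)
y(11)*137 + 28*(-4) = 3*137 + 28*(-4) = 411 - 112 = 299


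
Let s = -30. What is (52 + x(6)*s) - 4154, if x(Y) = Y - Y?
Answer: -4102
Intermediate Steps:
x(Y) = 0
(52 + x(6)*s) - 4154 = (52 + 0*(-30)) - 4154 = (52 + 0) - 4154 = 52 - 4154 = -4102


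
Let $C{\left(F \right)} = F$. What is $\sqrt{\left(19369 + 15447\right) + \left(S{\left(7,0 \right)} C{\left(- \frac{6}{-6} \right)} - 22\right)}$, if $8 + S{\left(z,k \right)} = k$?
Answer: $\sqrt{34786} \approx 186.51$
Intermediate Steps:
$S{\left(z,k \right)} = -8 + k$
$\sqrt{\left(19369 + 15447\right) + \left(S{\left(7,0 \right)} C{\left(- \frac{6}{-6} \right)} - 22\right)} = \sqrt{\left(19369 + 15447\right) - \left(22 - \left(-8 + 0\right) \left(- \frac{6}{-6}\right)\right)} = \sqrt{34816 - \left(22 + 8 \left(\left(-6\right) \left(- \frac{1}{6}\right)\right)\right)} = \sqrt{34816 - 30} = \sqrt{34786}$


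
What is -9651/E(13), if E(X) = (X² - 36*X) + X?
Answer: 9651/286 ≈ 33.745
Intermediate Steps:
E(X) = X² - 35*X
-9651/E(13) = -9651*1/(13*(-35 + 13)) = -9651/(13*(-22)) = -9651/(-286) = -9651*(-1/286) = 9651/286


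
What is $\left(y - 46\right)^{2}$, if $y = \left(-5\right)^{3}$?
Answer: $29241$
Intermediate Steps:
$y = -125$
$\left(y - 46\right)^{2} = \left(-125 - 46\right)^{2} = \left(-171\right)^{2} = 29241$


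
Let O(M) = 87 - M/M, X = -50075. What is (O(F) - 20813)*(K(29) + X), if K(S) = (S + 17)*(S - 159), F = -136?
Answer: 1161851985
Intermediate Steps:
K(S) = (-159 + S)*(17 + S) (K(S) = (17 + S)*(-159 + S) = (-159 + S)*(17 + S))
O(M) = 86 (O(M) = 87 - 1*1 = 87 - 1 = 86)
(O(F) - 20813)*(K(29) + X) = (86 - 20813)*((-2703 + 29**2 - 142*29) - 50075) = -20727*((-2703 + 841 - 4118) - 50075) = -20727*(-5980 - 50075) = -20727*(-56055) = 1161851985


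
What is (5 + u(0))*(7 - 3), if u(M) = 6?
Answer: 44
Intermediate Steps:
(5 + u(0))*(7 - 3) = (5 + 6)*(7 - 3) = 11*4 = 44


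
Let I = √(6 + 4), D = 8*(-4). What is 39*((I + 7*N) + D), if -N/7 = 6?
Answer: -12714 + 39*√10 ≈ -12591.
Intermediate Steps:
D = -32
N = -42 (N = -7*6 = -42)
I = √10 ≈ 3.1623
39*((I + 7*N) + D) = 39*((√10 + 7*(-42)) - 32) = 39*((√10 - 294) - 32) = 39*((-294 + √10) - 32) = 39*(-326 + √10) = -12714 + 39*√10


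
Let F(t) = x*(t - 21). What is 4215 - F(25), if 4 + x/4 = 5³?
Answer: 2279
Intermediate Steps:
x = 484 (x = -16 + 4*5³ = -16 + 4*125 = -16 + 500 = 484)
F(t) = -10164 + 484*t (F(t) = 484*(t - 21) = 484*(-21 + t) = -10164 + 484*t)
4215 - F(25) = 4215 - (-10164 + 484*25) = 4215 - (-10164 + 12100) = 4215 - 1*1936 = 4215 - 1936 = 2279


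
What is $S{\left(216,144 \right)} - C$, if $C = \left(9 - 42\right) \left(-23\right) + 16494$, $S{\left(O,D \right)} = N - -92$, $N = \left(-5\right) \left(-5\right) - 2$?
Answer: $-17138$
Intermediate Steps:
$N = 23$ ($N = 25 - 2 = 23$)
$S{\left(O,D \right)} = 115$ ($S{\left(O,D \right)} = 23 - -92 = 23 + 92 = 115$)
$C = 17253$ ($C = \left(-33\right) \left(-23\right) + 16494 = 759 + 16494 = 17253$)
$S{\left(216,144 \right)} - C = 115 - 17253 = -17138$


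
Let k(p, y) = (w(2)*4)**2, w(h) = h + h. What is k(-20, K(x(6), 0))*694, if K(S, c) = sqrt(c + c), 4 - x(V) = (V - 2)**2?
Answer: 177664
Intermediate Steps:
w(h) = 2*h
x(V) = 4 - (-2 + V)**2 (x(V) = 4 - (V - 2)**2 = 4 - (-2 + V)**2)
K(S, c) = sqrt(2)*sqrt(c) (K(S, c) = sqrt(2*c) = sqrt(2)*sqrt(c))
k(p, y) = 256 (k(p, y) = ((2*2)*4)**2 = (4*4)**2 = 16**2 = 256)
k(-20, K(x(6), 0))*694 = 256*694 = 177664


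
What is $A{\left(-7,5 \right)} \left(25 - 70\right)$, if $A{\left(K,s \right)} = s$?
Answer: $-225$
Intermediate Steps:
$A{\left(-7,5 \right)} \left(25 - 70\right) = 5 \left(25 - 70\right) = 5 \left(-45\right) = -225$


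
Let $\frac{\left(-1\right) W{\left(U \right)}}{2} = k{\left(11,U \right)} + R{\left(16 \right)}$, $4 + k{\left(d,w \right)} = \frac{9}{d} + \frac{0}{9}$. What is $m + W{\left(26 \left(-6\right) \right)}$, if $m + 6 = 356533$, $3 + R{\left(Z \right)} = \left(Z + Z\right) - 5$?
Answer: $\frac{3921339}{11} \approx 3.5649 \cdot 10^{5}$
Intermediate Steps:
$k{\left(d,w \right)} = -4 + \frac{9}{d}$ ($k{\left(d,w \right)} = -4 + \left(\frac{9}{d} + \frac{0}{9}\right) = -4 + \left(\frac{9}{d} + 0 \cdot \frac{1}{9}\right) = -4 + \left(\frac{9}{d} + 0\right) = -4 + \frac{9}{d}$)
$R{\left(Z \right)} = -8 + 2 Z$ ($R{\left(Z \right)} = -3 + \left(\left(Z + Z\right) - 5\right) = -3 + \left(2 Z - 5\right) = -3 + \left(-5 + 2 Z\right) = -8 + 2 Z$)
$m = 356527$ ($m = -6 + 356533 = 356527$)
$W{\left(U \right)} = - \frac{458}{11}$ ($W{\left(U \right)} = - 2 \left(\left(-4 + \frac{9}{11}\right) + \left(-8 + 2 \cdot 16\right)\right) = - 2 \left(\left(-4 + 9 \cdot \frac{1}{11}\right) + \left(-8 + 32\right)\right) = - 2 \left(\left(-4 + \frac{9}{11}\right) + 24\right) = - 2 \left(- \frac{35}{11} + 24\right) = \left(-2\right) \frac{229}{11} = - \frac{458}{11}$)
$m + W{\left(26 \left(-6\right) \right)} = 356527 - \frac{458}{11} = \frac{3921339}{11}$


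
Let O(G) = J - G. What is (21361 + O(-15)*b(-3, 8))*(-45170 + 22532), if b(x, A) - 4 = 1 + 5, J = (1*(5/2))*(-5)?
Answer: -484136268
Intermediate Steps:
J = -25/2 (J = (1*(5*(½)))*(-5) = (1*(5/2))*(-5) = (5/2)*(-5) = -25/2 ≈ -12.500)
b(x, A) = 10 (b(x, A) = 4 + (1 + 5) = 4 + 6 = 10)
O(G) = -25/2 - G
(21361 + O(-15)*b(-3, 8))*(-45170 + 22532) = (21361 + (-25/2 - 1*(-15))*10)*(-45170 + 22532) = (21361 + (-25/2 + 15)*10)*(-22638) = (21361 + (5/2)*10)*(-22638) = (21361 + 25)*(-22638) = 21386*(-22638) = -484136268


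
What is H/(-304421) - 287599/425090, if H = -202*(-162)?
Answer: -101461820339/129406322890 ≈ -0.78406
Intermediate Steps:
H = 32724
H/(-304421) - 287599/425090 = 32724/(-304421) - 287599/425090 = 32724*(-1/304421) - 287599*1/425090 = -32724/304421 - 287599/425090 = -101461820339/129406322890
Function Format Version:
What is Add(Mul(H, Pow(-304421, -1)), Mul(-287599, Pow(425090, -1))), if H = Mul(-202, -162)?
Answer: Rational(-101461820339, 129406322890) ≈ -0.78406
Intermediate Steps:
H = 32724
Add(Mul(H, Pow(-304421, -1)), Mul(-287599, Pow(425090, -1))) = Add(Mul(32724, Pow(-304421, -1)), Mul(-287599, Pow(425090, -1))) = Add(Mul(32724, Rational(-1, 304421)), Mul(-287599, Rational(1, 425090))) = Add(Rational(-32724, 304421), Rational(-287599, 425090)) = Rational(-101461820339, 129406322890)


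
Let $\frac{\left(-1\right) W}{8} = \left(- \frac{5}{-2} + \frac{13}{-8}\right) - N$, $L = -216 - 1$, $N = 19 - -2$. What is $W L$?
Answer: $-34937$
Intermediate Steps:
$N = 21$ ($N = 19 + 2 = 21$)
$L = -217$
$W = 161$ ($W = - 8 \left(\left(- \frac{5}{-2} + \frac{13}{-8}\right) - 21\right) = - 8 \left(\left(\left(-5\right) \left(- \frac{1}{2}\right) + 13 \left(- \frac{1}{8}\right)\right) - 21\right) = - 8 \left(\left(\frac{5}{2} - \frac{13}{8}\right) - 21\right) = - 8 \left(\frac{7}{8} - 21\right) = \left(-8\right) \left(- \frac{161}{8}\right) = 161$)
$W L = 161 \left(-217\right) = -34937$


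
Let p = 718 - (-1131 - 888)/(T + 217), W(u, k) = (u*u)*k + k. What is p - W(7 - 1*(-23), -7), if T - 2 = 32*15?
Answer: 1637498/233 ≈ 7027.9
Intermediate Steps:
T = 482 (T = 2 + 32*15 = 2 + 480 = 482)
W(u, k) = k + k*u**2 (W(u, k) = u**2*k + k = k*u**2 + k = k + k*u**2)
p = 167967/233 (p = 718 - (-1131 - 888)/(482 + 217) = 718 - (-2019)/699 = 718 - 1*(-673/233) = 718 + 673/233 = 167967/233 ≈ 720.89)
p - W(7 - 1*(-23), -7) = 167967/233 - (-7)*(1 + (7 - 1*(-23))**2) = 167967/233 - (-7)*(1 + (7 + 23)**2) = 167967/233 - (-7)*(1 + 30**2) = 167967/233 - (-7)*(1 + 900) = 167967/233 - (-7)*901 = 167967/233 - 1*(-6307) = 167967/233 + 6307 = 1637498/233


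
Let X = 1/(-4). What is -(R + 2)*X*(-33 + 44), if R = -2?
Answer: 0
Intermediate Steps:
X = -¼ ≈ -0.25000
-(R + 2)*X*(-33 + 44) = -(-2 + 2)*(-¼)*(-33 + 44) = -0*(-¼)*11 = -0*11 = -1*0 = 0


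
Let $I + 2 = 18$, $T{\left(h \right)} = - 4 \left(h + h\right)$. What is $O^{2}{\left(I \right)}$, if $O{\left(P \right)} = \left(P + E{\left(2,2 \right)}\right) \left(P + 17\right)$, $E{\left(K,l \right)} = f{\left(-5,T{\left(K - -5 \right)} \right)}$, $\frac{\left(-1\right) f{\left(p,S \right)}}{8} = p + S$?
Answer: $276623424$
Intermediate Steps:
$T{\left(h \right)} = - 8 h$ ($T{\left(h \right)} = - 4 \cdot 2 h = - 8 h$)
$f{\left(p,S \right)} = - 8 S - 8 p$ ($f{\left(p,S \right)} = - 8 \left(p + S\right) = - 8 \left(S + p\right) = - 8 S - 8 p$)
$E{\left(K,l \right)} = 360 + 64 K$ ($E{\left(K,l \right)} = - 8 \left(- 8 \left(K - -5\right)\right) - -40 = - 8 \left(- 8 \left(K + 5\right)\right) + 40 = - 8 \left(- 8 \left(5 + K\right)\right) + 40 = - 8 \left(-40 - 8 K\right) + 40 = \left(320 + 64 K\right) + 40 = 360 + 64 K$)
$I = 16$ ($I = -2 + 18 = 16$)
$O{\left(P \right)} = \left(17 + P\right) \left(488 + P\right)$ ($O{\left(P \right)} = \left(P + \left(360 + 64 \cdot 2\right)\right) \left(P + 17\right) = \left(P + \left(360 + 128\right)\right) \left(17 + P\right) = \left(P + 488\right) \left(17 + P\right) = \left(488 + P\right) \left(17 + P\right) = \left(17 + P\right) \left(488 + P\right)$)
$O^{2}{\left(I \right)} = \left(8296 + 16^{2} + 505 \cdot 16\right)^{2} = \left(8296 + 256 + 8080\right)^{2} = 16632^{2} = 276623424$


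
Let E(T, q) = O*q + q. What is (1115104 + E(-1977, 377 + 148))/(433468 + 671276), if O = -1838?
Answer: 150679/1104744 ≈ 0.13639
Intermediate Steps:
E(T, q) = -1837*q (E(T, q) = -1838*q + q = -1837*q)
(1115104 + E(-1977, 377 + 148))/(433468 + 671276) = (1115104 - 1837*(377 + 148))/(433468 + 671276) = (1115104 - 1837*525)/1104744 = (1115104 - 964425)*(1/1104744) = 150679*(1/1104744) = 150679/1104744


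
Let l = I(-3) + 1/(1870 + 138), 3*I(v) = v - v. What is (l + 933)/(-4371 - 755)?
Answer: -170315/935728 ≈ -0.18201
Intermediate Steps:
I(v) = 0 (I(v) = (v - v)/3 = (1/3)*0 = 0)
l = 1/2008 (l = 0 + 1/(1870 + 138) = 0 + 1/2008 = 1/2008 ≈ 0.00049801)
(l + 933)/(-4371 - 755) = (1/2008 + 933)/(-4371 - 755) = (1873465/2008)/(-5126) = (1873465/2008)*(-1/5126) = -170315/935728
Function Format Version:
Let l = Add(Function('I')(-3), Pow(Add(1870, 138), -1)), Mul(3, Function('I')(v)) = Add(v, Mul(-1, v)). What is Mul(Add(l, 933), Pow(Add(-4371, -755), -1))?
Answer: Rational(-170315, 935728) ≈ -0.18201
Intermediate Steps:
Function('I')(v) = 0 (Function('I')(v) = Mul(Rational(1, 3), Add(v, Mul(-1, v))) = Mul(Rational(1, 3), 0) = 0)
l = Rational(1, 2008) (l = Add(0, Pow(Add(1870, 138), -1)) = Add(0, Pow(2008, -1)) = Add(0, Rational(1, 2008)) = Rational(1, 2008) ≈ 0.00049801)
Mul(Add(l, 933), Pow(Add(-4371, -755), -1)) = Mul(Add(Rational(1, 2008), 933), Pow(Add(-4371, -755), -1)) = Mul(Rational(1873465, 2008), Pow(-5126, -1)) = Mul(Rational(1873465, 2008), Rational(-1, 5126)) = Rational(-170315, 935728)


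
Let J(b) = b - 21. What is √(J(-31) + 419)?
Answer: √367 ≈ 19.157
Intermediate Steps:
J(b) = -21 + b
√(J(-31) + 419) = √((-21 - 31) + 419) = √(-52 + 419) = √367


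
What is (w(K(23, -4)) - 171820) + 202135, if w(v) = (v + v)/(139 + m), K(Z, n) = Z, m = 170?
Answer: 9367381/309 ≈ 30315.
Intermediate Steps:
w(v) = 2*v/309 (w(v) = (v + v)/(139 + 170) = (2*v)/309 = (2*v)*(1/309) = 2*v/309)
(w(K(23, -4)) - 171820) + 202135 = ((2/309)*23 - 171820) + 202135 = (46/309 - 171820) + 202135 = -53092334/309 + 202135 = 9367381/309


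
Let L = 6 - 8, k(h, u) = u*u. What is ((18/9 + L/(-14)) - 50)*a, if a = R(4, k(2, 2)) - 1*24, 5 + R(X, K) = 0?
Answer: 9715/7 ≈ 1387.9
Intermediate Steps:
k(h, u) = u²
L = -2
R(X, K) = -5 (R(X, K) = -5 + 0 = -5)
a = -29 (a = -5 - 1*24 = -5 - 24 = -29)
((18/9 + L/(-14)) - 50)*a = ((18/9 - 2/(-14)) - 50)*(-29) = ((18*(⅑) - 2*(-1/14)) - 50)*(-29) = ((2 + ⅐) - 50)*(-29) = (15/7 - 50)*(-29) = -335/7*(-29) = 9715/7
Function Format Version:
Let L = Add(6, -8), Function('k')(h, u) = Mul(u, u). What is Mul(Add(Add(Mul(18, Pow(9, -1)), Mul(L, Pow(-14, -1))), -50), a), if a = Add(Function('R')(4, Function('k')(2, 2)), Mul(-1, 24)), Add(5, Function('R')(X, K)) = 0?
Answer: Rational(9715, 7) ≈ 1387.9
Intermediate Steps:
Function('k')(h, u) = Pow(u, 2)
L = -2
Function('R')(X, K) = -5 (Function('R')(X, K) = Add(-5, 0) = -5)
a = -29 (a = Add(-5, Mul(-1, 24)) = Add(-5, -24) = -29)
Mul(Add(Add(Mul(18, Pow(9, -1)), Mul(L, Pow(-14, -1))), -50), a) = Mul(Add(Add(Mul(18, Pow(9, -1)), Mul(-2, Pow(-14, -1))), -50), -29) = Mul(Add(Add(Mul(18, Rational(1, 9)), Mul(-2, Rational(-1, 14))), -50), -29) = Mul(Add(Add(2, Rational(1, 7)), -50), -29) = Mul(Add(Rational(15, 7), -50), -29) = Mul(Rational(-335, 7), -29) = Rational(9715, 7)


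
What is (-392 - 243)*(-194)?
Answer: 123190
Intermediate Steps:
(-392 - 243)*(-194) = -635*(-194) = 123190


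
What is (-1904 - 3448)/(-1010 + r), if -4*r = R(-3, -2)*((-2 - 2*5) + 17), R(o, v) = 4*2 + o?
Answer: 7136/1355 ≈ 5.2664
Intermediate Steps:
R(o, v) = 8 + o
r = -25/4 (r = -(8 - 3)*((-2 - 2*5) + 17)/4 = -5*((-2 - 10) + 17)/4 = -5*(-12 + 17)/4 = -5*5/4 = -1/4*25 = -25/4 ≈ -6.2500)
(-1904 - 3448)/(-1010 + r) = (-1904 - 3448)/(-1010 - 25/4) = -5352/(-4065/4) = -5352*(-4/4065) = 7136/1355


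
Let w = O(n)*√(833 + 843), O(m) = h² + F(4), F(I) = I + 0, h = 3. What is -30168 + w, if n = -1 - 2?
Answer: -30168 + 26*√419 ≈ -29636.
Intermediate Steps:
F(I) = I
n = -3
O(m) = 13 (O(m) = 3² + 4 = 9 + 4 = 13)
w = 26*√419 (w = 13*√(833 + 843) = 13*√1676 = 13*(2*√419) = 26*√419 ≈ 532.21)
-30168 + w = -30168 + 26*√419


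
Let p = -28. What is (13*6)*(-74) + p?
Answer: -5800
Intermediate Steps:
(13*6)*(-74) + p = (13*6)*(-74) - 28 = 78*(-74) - 28 = -5772 - 28 = -5800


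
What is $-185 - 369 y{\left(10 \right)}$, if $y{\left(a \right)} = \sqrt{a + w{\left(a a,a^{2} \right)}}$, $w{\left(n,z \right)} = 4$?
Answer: $-185 - 369 \sqrt{14} \approx -1565.7$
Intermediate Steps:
$y{\left(a \right)} = \sqrt{4 + a}$ ($y{\left(a \right)} = \sqrt{a + 4} = \sqrt{4 + a}$)
$-185 - 369 y{\left(10 \right)} = -185 - 369 \sqrt{4 + 10} = -185 - 369 \sqrt{14}$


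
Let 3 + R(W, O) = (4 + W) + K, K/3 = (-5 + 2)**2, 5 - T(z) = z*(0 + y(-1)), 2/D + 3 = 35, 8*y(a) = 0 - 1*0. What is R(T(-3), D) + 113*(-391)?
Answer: -44150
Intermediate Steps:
y(a) = 0 (y(a) = (0 - 1*0)/8 = (0 + 0)/8 = (1/8)*0 = 0)
D = 1/16 (D = 2/(-3 + 35) = 2/32 = 2*(1/32) = 1/16 ≈ 0.062500)
T(z) = 5 (T(z) = 5 - z*(0 + 0) = 5 - z*0 = 5 - 1*0 = 5 + 0 = 5)
K = 27 (K = 3*(-5 + 2)**2 = 3*(-3)**2 = 3*9 = 27)
R(W, O) = 28 + W (R(W, O) = -3 + ((4 + W) + 27) = -3 + (31 + W) = 28 + W)
R(T(-3), D) + 113*(-391) = (28 + 5) + 113*(-391) = 33 - 44183 = -44150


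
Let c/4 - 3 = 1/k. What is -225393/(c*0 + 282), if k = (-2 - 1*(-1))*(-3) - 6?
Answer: -75131/94 ≈ -799.27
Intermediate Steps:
k = -3 (k = (-2 + 1)*(-3) - 6 = -1*(-3) - 6 = 3 - 6 = -3)
c = 32/3 (c = 12 + 4/(-3) = 12 + 4*(-⅓) = 12 - 4/3 = 32/3 ≈ 10.667)
-225393/(c*0 + 282) = -225393/((32/3)*0 + 282) = -225393/(0 + 282) = -225393/282 = -225393*1/282 = -75131/94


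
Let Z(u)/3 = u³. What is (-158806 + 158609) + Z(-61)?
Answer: -681140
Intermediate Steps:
Z(u) = 3*u³
(-158806 + 158609) + Z(-61) = (-158806 + 158609) + 3*(-61)³ = -197 + 3*(-226981) = -197 - 680943 = -681140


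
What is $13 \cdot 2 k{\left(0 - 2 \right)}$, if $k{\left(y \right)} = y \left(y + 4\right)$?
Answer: $-104$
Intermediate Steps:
$k{\left(y \right)} = y \left(4 + y\right)$
$13 \cdot 2 k{\left(0 - 2 \right)} = 13 \cdot 2 \left(0 - 2\right) \left(4 + \left(0 - 2\right)\right) = 26 \left(0 - 2\right) \left(4 + \left(0 - 2\right)\right) = 26 \left(- 2 \left(4 - 2\right)\right) = 26 \left(\left(-2\right) 2\right) = 26 \left(-4\right) = -104$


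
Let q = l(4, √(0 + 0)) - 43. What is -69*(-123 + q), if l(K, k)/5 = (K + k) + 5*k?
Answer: 10074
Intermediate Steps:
l(K, k) = 5*K + 30*k (l(K, k) = 5*((K + k) + 5*k) = 5*(K + 6*k) = 5*K + 30*k)
q = -23 (q = (5*4 + 30*√(0 + 0)) - 43 = (20 + 30*√0) - 43 = (20 + 30*0) - 43 = (20 + 0) - 43 = 20 - 43 = -23)
-69*(-123 + q) = -69*(-123 - 23) = -69*(-146) = 10074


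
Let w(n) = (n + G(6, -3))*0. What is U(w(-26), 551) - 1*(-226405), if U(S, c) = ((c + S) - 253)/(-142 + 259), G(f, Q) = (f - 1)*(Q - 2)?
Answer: 26489683/117 ≈ 2.2641e+5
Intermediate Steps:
G(f, Q) = (-1 + f)*(-2 + Q)
w(n) = 0 (w(n) = (n + (2 - 1*(-3) - 2*6 - 3*6))*0 = (n + (2 + 3 - 12 - 18))*0 = (n - 25)*0 = (-25 + n)*0 = 0)
U(S, c) = -253/117 + S/117 + c/117 (U(S, c) = ((S + c) - 253)/117 = (-253 + S + c)*(1/117) = -253/117 + S/117 + c/117)
U(w(-26), 551) - 1*(-226405) = (-253/117 + (1/117)*0 + (1/117)*551) - 1*(-226405) = (-253/117 + 0 + 551/117) + 226405 = 298/117 + 226405 = 26489683/117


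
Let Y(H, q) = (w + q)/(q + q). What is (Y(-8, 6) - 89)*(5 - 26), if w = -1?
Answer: 7441/4 ≈ 1860.3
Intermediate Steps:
Y(H, q) = (-1 + q)/(2*q) (Y(H, q) = (-1 + q)/(q + q) = (-1 + q)/((2*q)) = (-1 + q)*(1/(2*q)) = (-1 + q)/(2*q))
(Y(-8, 6) - 89)*(5 - 26) = ((1/2)*(-1 + 6)/6 - 89)*(5 - 26) = ((1/2)*(1/6)*5 - 89)*(-21) = (5/12 - 89)*(-21) = -1063/12*(-21) = 7441/4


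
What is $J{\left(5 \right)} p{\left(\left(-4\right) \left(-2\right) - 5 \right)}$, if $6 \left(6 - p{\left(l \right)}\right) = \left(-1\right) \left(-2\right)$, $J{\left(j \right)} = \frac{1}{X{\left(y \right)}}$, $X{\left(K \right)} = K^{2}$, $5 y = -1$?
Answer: $\frac{425}{3} \approx 141.67$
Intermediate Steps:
$y = - \frac{1}{5}$ ($y = \frac{1}{5} \left(-1\right) = - \frac{1}{5} \approx -0.2$)
$J{\left(j \right)} = 25$ ($J{\left(j \right)} = \frac{1}{\left(- \frac{1}{5}\right)^{2}} = \frac{1}{\frac{1}{25}} = 25$)
$p{\left(l \right)} = \frac{17}{3}$ ($p{\left(l \right)} = 6 - \frac{\left(-1\right) \left(-2\right)}{6} = 6 - \frac{1}{3} = \frac{17}{3}$)
$J{\left(5 \right)} p{\left(\left(-4\right) \left(-2\right) - 5 \right)} = 25 \cdot \frac{17}{3} = \frac{425}{3}$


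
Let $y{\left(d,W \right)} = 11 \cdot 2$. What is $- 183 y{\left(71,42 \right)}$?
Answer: $-4026$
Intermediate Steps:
$y{\left(d,W \right)} = 22$
$- 183 y{\left(71,42 \right)} = \left(-183\right) 22 = -4026$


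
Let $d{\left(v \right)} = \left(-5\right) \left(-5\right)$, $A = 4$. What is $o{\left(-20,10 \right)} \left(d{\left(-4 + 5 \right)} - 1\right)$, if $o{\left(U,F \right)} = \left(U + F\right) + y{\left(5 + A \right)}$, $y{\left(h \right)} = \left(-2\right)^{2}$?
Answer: $-144$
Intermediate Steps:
$d{\left(v \right)} = 25$
$y{\left(h \right)} = 4$
$o{\left(U,F \right)} = 4 + F + U$ ($o{\left(U,F \right)} = \left(U + F\right) + 4 = \left(F + U\right) + 4 = 4 + F + U$)
$o{\left(-20,10 \right)} \left(d{\left(-4 + 5 \right)} - 1\right) = \left(4 + 10 - 20\right) \left(25 - 1\right) = \left(-6\right) 24 = -144$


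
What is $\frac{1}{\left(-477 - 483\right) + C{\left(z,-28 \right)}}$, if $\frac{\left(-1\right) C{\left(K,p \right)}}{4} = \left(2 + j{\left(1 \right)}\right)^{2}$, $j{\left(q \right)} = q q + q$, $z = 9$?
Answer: $- \frac{1}{1024} \approx -0.00097656$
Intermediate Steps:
$j{\left(q \right)} = q + q^{2}$ ($j{\left(q \right)} = q^{2} + q = q + q^{2}$)
$C{\left(K,p \right)} = -64$ ($C{\left(K,p \right)} = - 4 \left(2 + 1 \left(1 + 1\right)\right)^{2} = - 4 \left(2 + 1 \cdot 2\right)^{2} = - 4 \left(2 + 2\right)^{2} = - 4 \cdot 4^{2} = \left(-4\right) 16 = -64$)
$\frac{1}{\left(-477 - 483\right) + C{\left(z,-28 \right)}} = \frac{1}{\left(-477 - 483\right) - 64} = \frac{1}{-960 - 64} = \frac{1}{-1024} = - \frac{1}{1024}$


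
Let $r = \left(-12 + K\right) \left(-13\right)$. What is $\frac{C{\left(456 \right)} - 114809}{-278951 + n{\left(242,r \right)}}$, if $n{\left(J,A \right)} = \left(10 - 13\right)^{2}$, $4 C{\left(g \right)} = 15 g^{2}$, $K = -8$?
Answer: $- \frac{664951}{278942} \approx -2.3838$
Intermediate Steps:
$C{\left(g \right)} = \frac{15 g^{2}}{4}$
$r = 260$ ($r = \left(-12 - 8\right) \left(-13\right) = \left(-20\right) \left(-13\right) = 260$)
$n{\left(J,A \right)} = 9$ ($n{\left(J,A \right)} = \left(-3\right)^{2} = 9$)
$\frac{C{\left(456 \right)} - 114809}{-278951 + n{\left(242,r \right)}} = \frac{\frac{15 \cdot 456^{2}}{4} - 114809}{-278951 + 9} = \frac{\frac{15}{4} \cdot 207936 - 114809}{-278942} = \left(779760 - 114809\right) \left(- \frac{1}{278942}\right) = 664951 \left(- \frac{1}{278942}\right) = - \frac{664951}{278942}$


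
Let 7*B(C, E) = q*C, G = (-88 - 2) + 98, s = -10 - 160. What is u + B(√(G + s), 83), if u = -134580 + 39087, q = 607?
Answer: -95493 + 5463*I*√2/7 ≈ -95493.0 + 1103.7*I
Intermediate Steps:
s = -170
u = -95493
G = 8 (G = -90 + 98 = 8)
B(C, E) = 607*C/7 (B(C, E) = (607*C)/7 = 607*C/7)
u + B(√(G + s), 83) = -95493 + 607*√(8 - 170)/7 = -95493 + 607*√(-162)/7 = -95493 + 607*(9*I*√2)/7 = -95493 + 5463*I*√2/7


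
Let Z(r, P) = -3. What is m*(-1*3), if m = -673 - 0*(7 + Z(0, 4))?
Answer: 2019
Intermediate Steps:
m = -673 (m = -673 - 0*(7 - 3) = -673 - 0*4 = -673 - 1*0 = -673 + 0 = -673)
m*(-1*3) = -(-673)*3 = -673*(-3) = 2019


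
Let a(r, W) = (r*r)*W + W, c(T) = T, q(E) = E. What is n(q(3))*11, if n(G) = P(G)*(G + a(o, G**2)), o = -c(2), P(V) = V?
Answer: 1584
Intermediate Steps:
o = -2 (o = -1*2 = -2)
a(r, W) = W + W*r**2 (a(r, W) = r**2*W + W = W*r**2 + W = W + W*r**2)
n(G) = G*(G + 5*G**2) (n(G) = G*(G + G**2*(1 + (-2)**2)) = G*(G + G**2*(1 + 4)) = G*(G + G**2*5) = G*(G + 5*G**2))
n(q(3))*11 = (3**2*(1 + 5*3))*11 = (9*(1 + 15))*11 = (9*16)*11 = 144*11 = 1584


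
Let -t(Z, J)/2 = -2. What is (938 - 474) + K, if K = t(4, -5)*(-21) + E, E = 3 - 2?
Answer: 381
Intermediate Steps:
E = 1
t(Z, J) = 4 (t(Z, J) = -2*(-2) = 4)
K = -83 (K = 4*(-21) + 1 = -84 + 1 = -83)
(938 - 474) + K = (938 - 474) - 83 = 464 - 83 = 381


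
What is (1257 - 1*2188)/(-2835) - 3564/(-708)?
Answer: 128132/23895 ≈ 5.3623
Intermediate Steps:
(1257 - 1*2188)/(-2835) - 3564/(-708) = (1257 - 2188)*(-1/2835) - 3564*(-1/708) = -931*(-1/2835) + 297/59 = 133/405 + 297/59 = 128132/23895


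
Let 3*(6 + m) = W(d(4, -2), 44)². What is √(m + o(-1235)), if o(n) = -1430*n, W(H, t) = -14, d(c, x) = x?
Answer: 2*√3973746/3 ≈ 1329.0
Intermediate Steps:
m = 178/3 (m = -6 + (⅓)*(-14)² = -6 + (⅓)*196 = -6 + 196/3 = 178/3 ≈ 59.333)
√(m + o(-1235)) = √(178/3 - 1430*(-1235)) = √(178/3 + 1766050) = √(5298328/3) = 2*√3973746/3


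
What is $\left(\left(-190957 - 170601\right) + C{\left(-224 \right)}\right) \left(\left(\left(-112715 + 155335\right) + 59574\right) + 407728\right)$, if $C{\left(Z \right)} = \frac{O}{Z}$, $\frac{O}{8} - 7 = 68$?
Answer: $- \frac{368735488677}{2} \approx -1.8437 \cdot 10^{11}$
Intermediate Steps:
$O = 600$ ($O = 56 + 8 \cdot 68 = 56 + 544 = 600$)
$C{\left(Z \right)} = \frac{600}{Z}$
$\left(\left(-190957 - 170601\right) + C{\left(-224 \right)}\right) \left(\left(\left(-112715 + 155335\right) + 59574\right) + 407728\right) = \left(\left(-190957 - 170601\right) + \frac{600}{-224}\right) \left(\left(\left(-112715 + 155335\right) + 59574\right) + 407728\right) = \left(-361558 + 600 \left(- \frac{1}{224}\right)\right) \left(\left(42620 + 59574\right) + 407728\right) = \left(-361558 - \frac{75}{28}\right) \left(102194 + 407728\right) = \left(- \frac{10123699}{28}\right) 509922 = - \frac{368735488677}{2}$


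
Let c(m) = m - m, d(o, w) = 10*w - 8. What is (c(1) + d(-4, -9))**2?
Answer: 9604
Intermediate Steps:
d(o, w) = -8 + 10*w
c(m) = 0
(c(1) + d(-4, -9))**2 = (0 + (-8 + 10*(-9)))**2 = (0 + (-8 - 90))**2 = (0 - 98)**2 = (-98)**2 = 9604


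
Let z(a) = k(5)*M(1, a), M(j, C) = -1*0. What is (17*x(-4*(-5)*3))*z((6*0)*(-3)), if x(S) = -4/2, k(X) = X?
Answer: 0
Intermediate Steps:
M(j, C) = 0
x(S) = -2 (x(S) = -4*½ = -2)
z(a) = 0 (z(a) = 5*0 = 0)
(17*x(-4*(-5)*3))*z((6*0)*(-3)) = (17*(-2))*0 = -34*0 = 0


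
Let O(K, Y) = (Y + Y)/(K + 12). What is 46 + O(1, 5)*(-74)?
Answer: -142/13 ≈ -10.923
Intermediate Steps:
O(K, Y) = 2*Y/(12 + K) (O(K, Y) = (2*Y)/(12 + K) = 2*Y/(12 + K))
46 + O(1, 5)*(-74) = 46 + (2*5/(12 + 1))*(-74) = 46 + (2*5/13)*(-74) = 46 + (2*5*(1/13))*(-74) = 46 + (10/13)*(-74) = 46 - 740/13 = -142/13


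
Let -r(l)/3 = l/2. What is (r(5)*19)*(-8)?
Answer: 1140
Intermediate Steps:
r(l) = -3*l/2
(r(5)*19)*(-8) = (-3/2*5*19)*(-8) = -15/2*19*(-8) = -285/2*(-8) = 1140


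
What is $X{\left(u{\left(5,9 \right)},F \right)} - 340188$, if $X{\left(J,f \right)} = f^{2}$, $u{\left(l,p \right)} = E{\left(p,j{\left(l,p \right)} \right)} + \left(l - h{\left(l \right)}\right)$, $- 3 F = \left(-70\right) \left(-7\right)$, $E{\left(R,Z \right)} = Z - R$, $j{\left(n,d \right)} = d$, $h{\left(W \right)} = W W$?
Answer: $- \frac{2821592}{9} \approx -3.1351 \cdot 10^{5}$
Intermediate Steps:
$h{\left(W \right)} = W^{2}$
$F = - \frac{490}{3}$ ($F = - \frac{\left(-70\right) \left(-7\right)}{3} = \left(- \frac{1}{3}\right) 490 = - \frac{490}{3} \approx -163.33$)
$u{\left(l,p \right)} = l - l^{2}$ ($u{\left(l,p \right)} = \left(p - p\right) - \left(l^{2} - l\right) = 0 - \left(l^{2} - l\right) = l - l^{2}$)
$X{\left(u{\left(5,9 \right)},F \right)} - 340188 = \left(- \frac{490}{3}\right)^{2} - 340188 = \frac{240100}{9} - 340188 = - \frac{2821592}{9}$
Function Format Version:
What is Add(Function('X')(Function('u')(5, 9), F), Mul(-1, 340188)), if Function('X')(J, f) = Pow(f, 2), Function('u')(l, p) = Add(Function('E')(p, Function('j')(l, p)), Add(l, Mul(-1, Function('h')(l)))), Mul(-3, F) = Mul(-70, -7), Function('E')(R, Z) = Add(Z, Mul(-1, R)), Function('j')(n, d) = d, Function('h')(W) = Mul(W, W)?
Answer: Rational(-2821592, 9) ≈ -3.1351e+5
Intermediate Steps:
Function('h')(W) = Pow(W, 2)
F = Rational(-490, 3) (F = Mul(Rational(-1, 3), Mul(-70, -7)) = Mul(Rational(-1, 3), 490) = Rational(-490, 3) ≈ -163.33)
Function('u')(l, p) = Add(l, Mul(-1, Pow(l, 2))) (Function('u')(l, p) = Add(Add(p, Mul(-1, p)), Add(l, Mul(-1, Pow(l, 2)))) = Add(0, Add(l, Mul(-1, Pow(l, 2)))) = Add(l, Mul(-1, Pow(l, 2))))
Add(Function('X')(Function('u')(5, 9), F), Mul(-1, 340188)) = Add(Pow(Rational(-490, 3), 2), Mul(-1, 340188)) = Add(Rational(240100, 9), -340188) = Rational(-2821592, 9)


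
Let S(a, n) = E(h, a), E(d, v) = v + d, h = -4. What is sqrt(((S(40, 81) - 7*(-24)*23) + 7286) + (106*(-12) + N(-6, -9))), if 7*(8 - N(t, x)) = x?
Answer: sqrt(486241)/7 ≈ 99.616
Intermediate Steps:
N(t, x) = 8 - x/7
E(d, v) = d + v
S(a, n) = -4 + a
sqrt(((S(40, 81) - 7*(-24)*23) + 7286) + (106*(-12) + N(-6, -9))) = sqrt((((-4 + 40) - 7*(-24)*23) + 7286) + (106*(-12) + (8 - 1/7*(-9)))) = sqrt(((36 + 168*23) + 7286) + (-1272 + (8 + 9/7))) = sqrt(((36 + 3864) + 7286) + (-1272 + 65/7)) = sqrt((3900 + 7286) - 8839/7) = sqrt(11186 - 8839/7) = sqrt(69463/7) = sqrt(486241)/7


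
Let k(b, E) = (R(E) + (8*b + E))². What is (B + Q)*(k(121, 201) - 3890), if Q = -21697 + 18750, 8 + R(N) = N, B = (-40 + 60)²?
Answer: -4714889238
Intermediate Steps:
B = 400 (B = 20² = 400)
R(N) = -8 + N
Q = -2947
k(b, E) = (-8 + 2*E + 8*b)² (k(b, E) = ((-8 + E) + (8*b + E))² = ((-8 + E) + (E + 8*b))² = (-8 + 2*E + 8*b)²)
(B + Q)*(k(121, 201) - 3890) = (400 - 2947)*(4*(-4 + 201 + 4*121)² - 3890) = -2547*(4*(-4 + 201 + 484)² - 3890) = -2547*(4*681² - 3890) = -2547*(4*463761 - 3890) = -2547*(1855044 - 3890) = -2547*1851154 = -4714889238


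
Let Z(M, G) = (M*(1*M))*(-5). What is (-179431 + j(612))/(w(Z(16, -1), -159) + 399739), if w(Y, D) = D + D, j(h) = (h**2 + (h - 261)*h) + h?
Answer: 410537/399421 ≈ 1.0278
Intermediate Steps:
j(h) = h + h**2 + h*(-261 + h) (j(h) = (h**2 + (-261 + h)*h) + h = (h**2 + h*(-261 + h)) + h = h + h**2 + h*(-261 + h))
Z(M, G) = -5*M**2 (Z(M, G) = (M*M)*(-5) = M**2*(-5) = -5*M**2)
w(Y, D) = 2*D
(-179431 + j(612))/(w(Z(16, -1), -159) + 399739) = (-179431 + 2*612*(-130 + 612))/(2*(-159) + 399739) = (-179431 + 2*612*482)/(-318 + 399739) = (-179431 + 589968)/399421 = 410537*(1/399421) = 410537/399421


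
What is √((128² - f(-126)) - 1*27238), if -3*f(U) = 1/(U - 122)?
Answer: I*√1502020122/372 ≈ 104.18*I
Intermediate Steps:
f(U) = -1/(3*(-122 + U)) (f(U) = -1/(3*(U - 122)) = -1/(3*(-122 + U)))
√((128² - f(-126)) - 1*27238) = √((128² - (-1)/(-366 + 3*(-126))) - 1*27238) = √((16384 - (-1)/(-366 - 378)) - 27238) = √((16384 - (-1)/(-744)) - 27238) = √((16384 - (-1)*(-1)/744) - 27238) = √((16384 - 1*1/744) - 27238) = √((16384 - 1/744) - 27238) = √(12189695/744 - 27238) = √(-8075377/744) = I*√1502020122/372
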